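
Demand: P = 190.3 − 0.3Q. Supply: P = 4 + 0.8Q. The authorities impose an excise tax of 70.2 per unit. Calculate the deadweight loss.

2240.02

Competitive equilibrium: 190.3 − 0.3Q = 4 + 0.8Q → Q* = 169.3636, P* = 139.4909.
With the tax, the buyer price exceeds the seller price by 70.2: (190.3 − 0.3Q) − (4 + 0.8Q) = 70.2 → Q' = 105.5455.
ΔQ = 169.3636 − 105.5455 = 63.8181; the wedge equals the tax, 70.2.
DWL = ½ × 63.8181 × 70.2 = 2240.02.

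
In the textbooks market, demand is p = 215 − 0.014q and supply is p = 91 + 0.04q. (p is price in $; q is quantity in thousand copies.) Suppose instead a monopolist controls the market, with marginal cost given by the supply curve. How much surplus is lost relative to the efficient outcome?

$6034.73 thousand

Competitive equilibrium: 215 − 0.014q = 91 + 0.04q → q* = 2296.2963, p* = 182.8519.
Marginal revenue: MR = 215 − 0.028q. Set MR = MC: 215 − 0.028q = 91 + 0.04q → q_m = 1823.5294.
Price p_m = 215 − 0.014·1823.5294 = 189.4706; MC(q_m) = 91 + 0.04·1823.5294 = 163.9412.
Competitive q* = 2296.2963, so Δq = 472.7669; wedge = 189.4706 − 163.9412 = 25.5294.
Welfare loss = ½ × 472.7669 × 25.5294 = $6034.73 thousand.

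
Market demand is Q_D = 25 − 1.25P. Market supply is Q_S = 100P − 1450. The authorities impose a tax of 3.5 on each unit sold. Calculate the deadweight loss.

7.56

In inverse form: demand P = 20 − 0.8Q, supply P = 14.5 + 0.01Q.
Competitive equilibrium: 20 − 0.8Q = 14.5 + 0.01Q → Q* = 6.7901, P* = 14.5679.
With the tax, the buyer price exceeds the seller price by 3.5: (20 − 0.8Q) − (14.5 + 0.01Q) = 3.5 → Q' = 2.4691.
ΔQ = 6.7901 − 2.4691 = 4.321; the wedge equals the tax, 3.5.
DWL = ½ × 4.321 × 3.5 = 7.56.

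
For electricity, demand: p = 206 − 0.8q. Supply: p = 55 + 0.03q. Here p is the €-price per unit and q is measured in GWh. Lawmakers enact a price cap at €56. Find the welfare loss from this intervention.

Competitive equilibrium: 206 − 0.8q = 55 + 0.03q → q* = 181.92771, p* = 60.45783.
At the ceiling p = 56, quantity supplied = (56 − 55)/0.03 = 33.33333.
Willingness to pay at q' = 33.33333: 206 − 0.8·33.33333 = 179.33334.
Δq = 181.92771 − 33.33333 = 148.59438; wedge = 179.33334 − 56 = 123.33334.
Welfare loss = ½ × 148.59438 × 123.33334 = €9163.32.

€9163.32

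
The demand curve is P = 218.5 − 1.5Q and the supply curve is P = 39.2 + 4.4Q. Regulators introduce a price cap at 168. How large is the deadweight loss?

3.68

Competitive equilibrium: 218.5 − 1.5Q = 39.2 + 4.4Q → Q* = 30.3898, P* = 172.9153.
At the ceiling P = 168, quantity supplied = (168 − 39.2)/4.4 = 29.2727.
Willingness to pay at Q' = 29.2727: 218.5 − 1.5·29.2727 = 174.591.
ΔQ = 30.3898 − 29.2727 = 1.1171; wedge = 174.591 − 168 = 6.591.
Welfare loss = ½ × 1.1171 × 6.591 = 3.68.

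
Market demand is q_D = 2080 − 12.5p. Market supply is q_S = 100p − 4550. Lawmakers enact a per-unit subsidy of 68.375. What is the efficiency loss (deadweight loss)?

25973

In inverse form: demand p = 166.4 − 0.08q, supply p = 45.5 + 0.01q.
Competitive equilibrium: 166.4 − 0.08q = 45.5 + 0.01q → q* = 1343.33333, p* = 58.93333.
The subsidy lowers effective supply by 68.375: p = 0.01q − 22.875.
New quantity: 166.4 − 0.08q = 0.01q − 22.875 → q' = 2103.05556.
Overproduction Δq = 2103.05556 − 1343.33333 = 759.72223; wedge = subsidy = 68.375.
The triangle = ½ × 759.72223 × 68.375 = 25973.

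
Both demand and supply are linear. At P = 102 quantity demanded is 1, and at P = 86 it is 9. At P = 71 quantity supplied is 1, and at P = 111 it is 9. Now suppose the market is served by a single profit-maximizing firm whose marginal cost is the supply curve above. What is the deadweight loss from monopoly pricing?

Demand slope = (86 − 102)/(9 − 1) = −2, so P = 104 − 2Q.
Supply slope = (111 − 71)/(9 − 1) = 5, so P = 66 + 5Q.
Competitive equilibrium: 104 − 2Q = 66 + 5Q → Q* = 5.4286, P* = 93.1429.
Marginal revenue: MR = 104 − 4Q. Set MR = MC: 104 − 4Q = 66 + 5Q → Q_m = 4.2222.
Price P_m = 104 − 2·4.2222 = 95.5556; MC(Q_m) = 66 + 5·4.2222 = 87.111.
Competitive Q* = 5.4286, so ΔQ = 1.2064; wedge = 95.5556 − 87.111 = 8.4446.
The triangle = ½ × 1.2064 × 8.4446 = 5.09.

5.09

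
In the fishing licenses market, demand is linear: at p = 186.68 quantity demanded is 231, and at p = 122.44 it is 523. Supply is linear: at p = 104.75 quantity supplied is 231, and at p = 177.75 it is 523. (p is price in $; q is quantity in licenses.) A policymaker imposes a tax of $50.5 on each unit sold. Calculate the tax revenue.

Demand slope = (122.44 − 186.68)/(523 − 231) = −0.22, so p = 237.5 − 0.22q.
Supply slope = (177.75 − 104.75)/(523 − 231) = 0.25, so p = 47 + 0.25q.
Competitive equilibrium: 237.5 − 0.22q = 47 + 0.25q → q* = 405.3191, p* = 148.3298.
With the tax, the buyer price exceeds the seller price by 50.5: (237.5 − 0.22q) − (47 + 0.25q) = 50.5 → q' = 297.8723.
Tax revenue = 50.5 × 297.8723 = $15042.55.

$15042.55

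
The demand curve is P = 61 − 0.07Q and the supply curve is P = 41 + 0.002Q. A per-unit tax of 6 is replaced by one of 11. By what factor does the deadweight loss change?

3.361

Competitive equilibrium: 61 − 0.07Q = 41 + 0.002Q → Q* = 277.7778, P* = 41.5556.
For a per-unit tax t: ΔQ = t/0.072, so DWL = ½·t·(t/0.072) = t²/0.144.
At t = 6: DWL = 250. At t = 11: DWL = 840.278.
Ratio = (11/6)² = 3.361.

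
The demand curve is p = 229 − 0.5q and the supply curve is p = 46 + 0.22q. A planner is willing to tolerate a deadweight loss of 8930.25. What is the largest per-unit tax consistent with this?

Competitive equilibrium: 229 − 0.5q = 46 + 0.22q → q* = 254.1667, p* = 101.9167.
A tax t gives Δq = t/0.72 and wedge t, so DWL = t²/1.44.
t²/1.44 = 8930.25 → t² = 12859.56 → t = 113.4.

113.4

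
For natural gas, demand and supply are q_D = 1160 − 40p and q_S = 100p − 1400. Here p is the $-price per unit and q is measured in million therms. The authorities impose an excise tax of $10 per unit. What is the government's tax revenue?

$1428.57 million

In inverse form: demand p = 29 − 0.025q, supply p = 14 + 0.01q.
Competitive equilibrium: 29 − 0.025q = 14 + 0.01q → q* = 428.5714, p* = 18.2857.
With the tax, the buyer price exceeds the seller price by 10: (29 − 0.025q) − (14 + 0.01q) = 10 → q' = 142.8571.
Tax revenue = 10 × 142.8571 = $1428.57 million.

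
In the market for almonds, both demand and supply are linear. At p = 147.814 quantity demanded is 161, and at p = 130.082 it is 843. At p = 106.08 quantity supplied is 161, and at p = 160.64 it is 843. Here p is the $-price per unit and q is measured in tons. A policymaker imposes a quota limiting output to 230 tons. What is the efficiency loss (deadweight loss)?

Demand slope = (130.082 − 147.814)/(843 − 161) = −0.026, so p = 152 − 0.026q.
Supply slope = (160.64 − 106.08)/(843 − 161) = 0.08, so p = 93.2 + 0.08q.
Competitive equilibrium: 152 − 0.026q = 93.2 + 0.08q → q* = 554.717, p* = 137.5774.
At q = 230: demand price = 152 − 0.026·230 = 146.02; supply price = 93.2 + 0.08·230 = 111.6.
Δq = 554.717 − 230 = 324.717; wedge = 146.02 − 111.6 = 34.42.
The triangle = ½ × 324.717 × 34.42 = $5588.38.

$5588.38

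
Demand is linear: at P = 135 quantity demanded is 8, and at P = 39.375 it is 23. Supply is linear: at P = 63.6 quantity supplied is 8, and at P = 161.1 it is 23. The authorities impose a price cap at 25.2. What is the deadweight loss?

Demand slope = (39.375 − 135)/(23 − 8) = −6.375, so P = 186 − 6.375Q.
Supply slope = (161.1 − 63.6)/(23 − 8) = 6.5, so P = 11.6 + 6.5Q.
Competitive equilibrium: 186 − 6.375Q = 11.6 + 6.5Q → Q* = 13.5456, P* = 99.6466.
At the ceiling P = 25.2, quantity supplied = (25.2 − 11.6)/6.5 = 2.0923.
Willingness to pay at Q' = 2.0923: 186 − 6.375·2.0923 = 172.6616.
ΔQ = 13.5456 − 2.0923 = 11.4533; wedge = 172.6616 − 25.2 = 147.4616.
Deadweight loss = ½ × 11.4533 × 147.4616 = 844.46.

844.46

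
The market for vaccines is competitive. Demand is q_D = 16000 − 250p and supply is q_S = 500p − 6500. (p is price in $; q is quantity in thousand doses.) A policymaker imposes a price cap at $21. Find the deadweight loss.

$60750 thousand

In inverse form: demand p = 64 − 0.004q, supply p = 13 + 0.002q.
Competitive equilibrium: 64 − 0.004q = 13 + 0.002q → q* = 8500, p* = 30.
At the ceiling p = 21, quantity supplied = (21 − 13)/0.002 = 4000.
Willingness to pay at q' = 4000: 64 − 0.004·4000 = 48.
Δq = 8500 − 4000 = 4500; wedge = 48 − 21 = 27.
DWL = ½ × 4500 × 27 = $60750 thousand.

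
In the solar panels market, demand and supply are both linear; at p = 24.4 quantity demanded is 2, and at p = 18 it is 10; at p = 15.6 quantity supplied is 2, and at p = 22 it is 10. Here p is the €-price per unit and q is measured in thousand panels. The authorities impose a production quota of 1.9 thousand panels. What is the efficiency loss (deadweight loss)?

Demand slope = (18 − 24.4)/(10 − 2) = −0.8, so p = 26 − 0.8q.
Supply slope = (22 − 15.6)/(10 − 2) = 0.8, so p = 14 + 0.8q.
Competitive equilibrium: 26 − 0.8q = 14 + 0.8q → q* = 7.5, p* = 20.
At q = 1.9: demand price = 26 − 0.8·1.9 = 24.48; supply price = 14 + 0.8·1.9 = 15.52.
Δq = 7.5 − 1.9 = 5.6; wedge = 24.48 − 15.52 = 8.96.
DWL = ½ × 5.6 × 8.96 = €25.088 thousand.

€25.088 thousand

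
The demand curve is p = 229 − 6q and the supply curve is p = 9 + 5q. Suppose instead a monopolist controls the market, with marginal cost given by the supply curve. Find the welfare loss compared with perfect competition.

274.05

Competitive equilibrium: 229 − 6q = 9 + 5q → q* = 20, p* = 109.
Marginal revenue: MR = 229 − 12q. Set MR = MC: 229 − 12q = 9 + 5q → q_m = 12.9412.
Price p_m = 229 − 6·12.9412 = 151.3528; MC(q_m) = 9 + 5·12.9412 = 73.706.
Competitive q* = 20, so Δq = 7.0588; wedge = 151.3528 − 73.706 = 77.6468.
Deadweight loss = ½ × 7.0588 × 77.6468 = 274.05.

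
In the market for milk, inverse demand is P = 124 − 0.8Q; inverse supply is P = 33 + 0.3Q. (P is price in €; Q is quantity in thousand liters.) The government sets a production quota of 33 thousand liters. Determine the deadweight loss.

€1360.04 thousand

Competitive equilibrium: 124 − 0.8Q = 33 + 0.3Q → Q* = 82.7273, P* = 57.8182.
At Q = 33: demand price = 124 − 0.8·33 = 97.6; supply price = 33 + 0.3·33 = 42.9.
ΔQ = 82.7273 − 33 = 49.7273; wedge = 97.6 − 42.9 = 54.7.
Welfare loss = ½ × 49.7273 × 54.7 = €1360.04 thousand.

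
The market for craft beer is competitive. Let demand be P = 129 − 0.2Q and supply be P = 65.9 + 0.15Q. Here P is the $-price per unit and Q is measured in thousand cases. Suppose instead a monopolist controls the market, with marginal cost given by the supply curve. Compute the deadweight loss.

$752.13 thousand

Competitive equilibrium: 129 − 0.2Q = 65.9 + 0.15Q → Q* = 180.2857, P* = 92.9429.
Marginal revenue: MR = 129 − 0.4Q. Set MR = MC: 129 − 0.4Q = 65.9 + 0.15Q → Q_m = 114.7273.
Price P_m = 129 − 0.2·114.7273 = 106.0545; MC(Q_m) = 65.9 + 0.15·114.7273 = 83.1091.
Competitive Q* = 180.2857, so ΔQ = 65.5584; wedge = 106.0545 − 83.1091 = 22.9454.
Deadweight loss = ½ × 65.5584 × 22.9454 = $752.13 thousand.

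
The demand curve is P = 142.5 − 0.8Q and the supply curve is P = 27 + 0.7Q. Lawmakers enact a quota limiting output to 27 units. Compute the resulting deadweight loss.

Competitive equilibrium: 142.5 − 0.8Q = 27 + 0.7Q → Q* = 77, P* = 80.9.
At Q = 27: demand price = 142.5 − 0.8·27 = 120.9; supply price = 27 + 0.7·27 = 45.9.
ΔQ = 77 − 27 = 50; wedge = 120.9 − 45.9 = 75.
Deadweight loss = ½ × 50 × 75 = 1875.

1875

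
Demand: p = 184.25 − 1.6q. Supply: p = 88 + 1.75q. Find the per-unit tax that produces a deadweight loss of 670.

67

Competitive equilibrium: 184.25 − 1.6q = 88 + 1.75q → q* = 28.7313, p* = 138.2799.
A tax t gives Δq = t/3.35 and wedge t, so DWL = t²/6.7.
t²/6.7 = 670 → t² = 4489 → t = 67.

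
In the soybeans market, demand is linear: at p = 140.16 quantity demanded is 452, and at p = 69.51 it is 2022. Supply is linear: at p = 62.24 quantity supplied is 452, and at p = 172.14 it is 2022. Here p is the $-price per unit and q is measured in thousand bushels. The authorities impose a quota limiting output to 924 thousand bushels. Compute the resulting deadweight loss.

Demand slope = (69.51 − 140.16)/(2022 − 452) = −0.045, so p = 160.5 − 0.045q.
Supply slope = (172.14 − 62.24)/(2022 − 452) = 0.07, so p = 30.6 + 0.07q.
Competitive equilibrium: 160.5 − 0.045q = 30.6 + 0.07q → q* = 1129.5652, p* = 109.6696.
At q = 924: demand price = 160.5 − 0.045·924 = 118.92; supply price = 30.6 + 0.07·924 = 95.28.
Δq = 1129.5652 − 924 = 205.5652; wedge = 118.92 − 95.28 = 23.64.
Deadweight loss = ½ × 205.5652 × 23.64 = $2429.78 thousand.

$2429.78 thousand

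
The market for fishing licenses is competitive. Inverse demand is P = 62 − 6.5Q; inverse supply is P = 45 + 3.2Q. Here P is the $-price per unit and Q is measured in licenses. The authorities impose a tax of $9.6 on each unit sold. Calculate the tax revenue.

Competitive equilibrium: 62 − 6.5Q = 45 + 3.2Q → Q* = 1.7526, P* = 50.6082.
With the tax, the buyer price exceeds the seller price by 9.6: (62 − 6.5Q) − (45 + 3.2Q) = 9.6 → Q' = 0.7629.
Tax revenue = 9.6 × 0.7629 = $7.32.

$7.32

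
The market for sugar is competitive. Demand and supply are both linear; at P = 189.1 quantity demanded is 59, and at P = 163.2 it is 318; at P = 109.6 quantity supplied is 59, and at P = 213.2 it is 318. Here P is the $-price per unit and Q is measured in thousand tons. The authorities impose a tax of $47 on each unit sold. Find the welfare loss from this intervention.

$2209 thousand

Demand slope = (163.2 − 189.1)/(318 − 59) = −0.1, so P = 195 − 0.1Q.
Supply slope = (213.2 − 109.6)/(318 − 59) = 0.4, so P = 86 + 0.4Q.
Competitive equilibrium: 195 − 0.1Q = 86 + 0.4Q → Q* = 218, P* = 173.2.
With the tax, the buyer price exceeds the seller price by 47: (195 − 0.1Q) − (86 + 0.4Q) = 47 → Q' = 124.
ΔQ = 218 − 124 = 94; the wedge equals the tax, 47.
DWL = ½ × 94 × 47 = $2209 thousand.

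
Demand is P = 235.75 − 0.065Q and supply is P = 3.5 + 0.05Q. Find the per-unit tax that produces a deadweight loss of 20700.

Competitive equilibrium: 235.75 − 0.065Q = 3.5 + 0.05Q → Q* = 2019.5652, P* = 104.4783.
A tax t gives ΔQ = t/0.115 and wedge t, so DWL = t²/0.23.
t²/0.23 = 20700 → t² = 4761 → t = 69.

69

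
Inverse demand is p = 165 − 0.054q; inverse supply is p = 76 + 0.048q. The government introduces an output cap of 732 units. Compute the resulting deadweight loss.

Competitive equilibrium: 165 − 0.054q = 76 + 0.048q → q* = 872.549, p* = 117.8824.
At q = 732: demand price = 165 − 0.054·732 = 125.472; supply price = 76 + 0.048·732 = 111.136.
Δq = 872.549 − 732 = 140.549; wedge = 125.472 − 111.136 = 14.336.
Deadweight loss = ½ × 140.549 × 14.336 = 1007.46.

1007.46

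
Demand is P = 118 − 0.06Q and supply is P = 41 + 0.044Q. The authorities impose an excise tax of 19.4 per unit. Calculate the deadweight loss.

1809.42

Competitive equilibrium: 118 − 0.06Q = 41 + 0.044Q → Q* = 740.3846, P* = 73.5769.
With the tax, the buyer price exceeds the seller price by 19.4: (118 − 0.06Q) − (41 + 0.044Q) = 19.4 → Q' = 553.8462.
ΔQ = 740.3846 − 553.8462 = 186.5384; the wedge equals the tax, 19.4.
Deadweight loss = ½ × 186.5384 × 19.4 = 1809.42.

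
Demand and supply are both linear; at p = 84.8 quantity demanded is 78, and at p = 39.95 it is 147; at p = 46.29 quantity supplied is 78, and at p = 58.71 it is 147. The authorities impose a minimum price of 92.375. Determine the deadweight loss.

1398.54

Demand slope = (39.95 − 84.8)/(147 − 78) = −0.65, so p = 135.5 − 0.65q.
Supply slope = (58.71 − 46.29)/(147 − 78) = 0.18, so p = 32.25 + 0.18q.
Competitive equilibrium: 135.5 − 0.65q = 32.25 + 0.18q → q* = 124.3976, p* = 54.6416.
At the floor p = 92.375, quantity demanded = (135.5 − 92.375)/0.65 = 66.3462.
Sellers' marginal cost at q' = 66.3462: 32.25 + 0.18·66.3462 = 44.1923.
Δq = 124.3976 − 66.3462 = 58.0514; wedge = 92.375 − 44.1923 = 48.1827.
Deadweight loss = ½ × 58.0514 × 48.1827 = 1398.54.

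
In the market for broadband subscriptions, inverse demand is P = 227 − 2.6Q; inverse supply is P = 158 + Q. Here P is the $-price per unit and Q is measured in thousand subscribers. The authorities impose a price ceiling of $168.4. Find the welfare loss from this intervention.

$138.338 thousand

Competitive equilibrium: 227 − 2.6Q = 158 + Q → Q* = 19.16667, P* = 177.16667.
At the ceiling P = 168.4, quantity supplied = (168.4 − 158)/1 = 10.4.
Willingness to pay at Q' = 10.4: 227 − 2.6·10.4 = 199.96.
ΔQ = 19.16667 − 10.4 = 8.76667; wedge = 199.96 − 168.4 = 31.56.
DWL = ½ × 8.76667 × 31.56 = $138.338 thousand.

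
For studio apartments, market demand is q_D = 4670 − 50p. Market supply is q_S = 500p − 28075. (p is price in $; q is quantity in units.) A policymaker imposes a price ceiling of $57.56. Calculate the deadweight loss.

In inverse form: demand p = 93.4 − 0.02q, supply p = 56.15 + 0.002q.
Competitive equilibrium: 93.4 − 0.02q = 56.15 + 0.002q → q* = 1693.1818, p* = 59.5364.
At the ceiling p = 57.56, quantity supplied = (57.56 − 56.15)/0.002 = 705.
Willingness to pay at q' = 705: 93.4 − 0.02·705 = 79.3.
Δq = 1693.1818 − 705 = 988.1818; wedge = 79.3 − 57.56 = 21.74.
Welfare loss = ½ × 988.1818 × 21.74 = $10741.54.

$10741.54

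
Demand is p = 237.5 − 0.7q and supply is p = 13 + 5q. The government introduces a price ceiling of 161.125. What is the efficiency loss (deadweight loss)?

Competitive equilibrium: 237.5 − 0.7q = 13 + 5q → q* = 39.386, p* = 209.9298.
At the ceiling p = 161.125, quantity supplied = (161.125 − 13)/5 = 29.625.
Willingness to pay at q' = 29.625: 237.5 − 0.7·29.625 = 216.7625.
Δq = 39.386 − 29.625 = 9.761; wedge = 216.7625 − 161.125 = 55.6375.
Deadweight loss = ½ × 9.761 × 55.6375 = 271.54.

271.54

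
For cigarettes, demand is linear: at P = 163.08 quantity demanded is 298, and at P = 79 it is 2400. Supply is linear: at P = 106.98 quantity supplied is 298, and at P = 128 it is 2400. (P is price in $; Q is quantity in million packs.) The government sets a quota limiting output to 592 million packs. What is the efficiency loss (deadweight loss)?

Demand slope = (79 − 163.08)/(2400 − 298) = −0.04, so P = 175 − 0.04Q.
Supply slope = (128 − 106.98)/(2400 − 298) = 0.01, so P = 104 + 0.01Q.
Competitive equilibrium: 175 − 0.04Q = 104 + 0.01Q → Q* = 1420, P* = 118.2.
At Q = 592: demand price = 175 − 0.04·592 = 151.32; supply price = 104 + 0.01·592 = 109.92.
ΔQ = 1420 − 592 = 828; wedge = 151.32 − 109.92 = 41.4.
Deadweight loss = ½ × 828 × 41.4 = $17139.60 million.

$17139.60 million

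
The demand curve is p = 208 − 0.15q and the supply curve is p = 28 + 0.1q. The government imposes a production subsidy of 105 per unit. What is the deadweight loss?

Competitive equilibrium: 208 − 0.15q = 28 + 0.1q → q* = 720, p* = 100.
The subsidy lowers effective supply by 105: p = 0.1q − 77.
New quantity: 208 − 0.15q = 0.1q − 77 → q' = 1140.
Overproduction Δq = 1140 − 720 = 420; wedge = subsidy = 105.
DWL = ½ × 420 × 105 = 22050.

22050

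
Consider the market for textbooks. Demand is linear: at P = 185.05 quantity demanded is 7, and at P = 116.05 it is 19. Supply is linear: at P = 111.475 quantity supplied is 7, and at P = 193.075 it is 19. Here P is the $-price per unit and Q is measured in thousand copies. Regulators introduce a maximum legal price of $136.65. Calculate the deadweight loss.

$29.29 thousand

Demand slope = (116.05 − 185.05)/(19 − 7) = −5.75, so P = 225.3 − 5.75Q.
Supply slope = (193.075 − 111.475)/(19 − 7) = 6.8, so P = 63.875 + 6.8Q.
Competitive equilibrium: 225.3 − 5.75Q = 63.875 + 6.8Q → Q* = 12.8625, P* = 151.3403.
At the ceiling P = 136.65, quantity supplied = (136.65 − 63.875)/6.8 = 10.7022.
Willingness to pay at Q' = 10.7022: 225.3 − 5.75·10.7022 = 163.7624.
ΔQ = 12.8625 − 10.7022 = 2.1603; wedge = 163.7624 − 136.65 = 27.1124.
Deadweight loss = ½ × 2.1603 × 27.1124 = $29.29 thousand.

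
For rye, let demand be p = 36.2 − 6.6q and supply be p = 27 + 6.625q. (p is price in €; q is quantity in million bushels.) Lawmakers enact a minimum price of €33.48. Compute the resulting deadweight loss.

€0.53 million

Competitive equilibrium: 36.2 − 6.6q = 27 + 6.625q → q* = 0.6957, p* = 31.6087.
At the floor p = 33.48, quantity demanded = (36.2 − 33.48)/6.6 = 0.4121.
Sellers' marginal cost at q' = 0.4121: 27 + 6.625·0.4121 = 29.7302.
Δq = 0.6957 − 0.4121 = 0.2836; wedge = 33.48 − 29.7302 = 3.7498.
Welfare loss = ½ × 0.2836 × 3.7498 = €0.53 million.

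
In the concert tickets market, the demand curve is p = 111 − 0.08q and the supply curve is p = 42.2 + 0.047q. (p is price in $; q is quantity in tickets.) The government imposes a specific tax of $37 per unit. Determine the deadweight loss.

$5389.76

Competitive equilibrium: 111 − 0.08q = 42.2 + 0.047q → q* = 541.7323, p* = 67.6614.
With the tax, the buyer price exceeds the seller price by 37: (111 − 0.08q) − (42.2 + 0.047q) = 37 → q' = 250.3937.
Δq = 541.7323 − 250.3937 = 291.3386; the wedge equals the tax, 37.
Deadweight loss = ½ × 291.3386 × 37 = $5389.76.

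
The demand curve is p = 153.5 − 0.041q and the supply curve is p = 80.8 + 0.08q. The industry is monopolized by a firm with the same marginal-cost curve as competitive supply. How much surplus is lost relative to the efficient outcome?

1398.91

Competitive equilibrium: 153.5 − 0.041q = 80.8 + 0.08q → q* = 600.826446, p* = 128.866116.
Marginal revenue: MR = 153.5 − 0.082q. Set MR = MC: 153.5 − 0.082q = 80.8 + 0.08q → q_m = 448.765432.
Price p_m = 153.5 − 0.041·448.765432 = 135.100617; MC(q_m) = 80.8 + 0.08·448.765432 = 116.701235.
Competitive q* = 600.826446, so Δq = 152.061014; wedge = 135.100617 − 116.701235 = 18.399382.
Welfare loss = ½ × 152.061014 × 18.399382 = 1398.91.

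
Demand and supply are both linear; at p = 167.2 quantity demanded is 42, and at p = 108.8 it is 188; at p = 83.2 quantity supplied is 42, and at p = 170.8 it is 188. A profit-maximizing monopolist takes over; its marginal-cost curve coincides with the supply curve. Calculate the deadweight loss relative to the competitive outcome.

Demand slope = (108.8 − 167.2)/(188 − 42) = −0.4, so p = 184 − 0.4q.
Supply slope = (170.8 − 83.2)/(188 − 42) = 0.6, so p = 58 + 0.6q.
Competitive equilibrium: 184 − 0.4q = 58 + 0.6q → q* = 126, p* = 133.6.
Marginal revenue: MR = 184 − 0.8q. Set MR = MC: 184 − 0.8q = 58 + 0.6q → q_m = 90.
Price p_m = 184 − 0.4·90 = 148; MC(q_m) = 58 + 0.6·90 = 112.
Competitive q* = 126, so Δq = 36; wedge = 148 − 112 = 36.
Deadweight loss = ½ × 36 × 36 = 648.

648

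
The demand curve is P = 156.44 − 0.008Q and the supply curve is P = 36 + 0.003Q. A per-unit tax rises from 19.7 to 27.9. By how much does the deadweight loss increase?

17741.82

Competitive equilibrium: 156.44 − 0.008Q = 36 + 0.003Q → Q* = 10949.0909, P* = 68.8473.
For a per-unit tax t: ΔQ = t/0.011, so DWL = ½·t·(t/0.011) = t²/0.022.
At t = 19.7: DWL = 17640.455. At t = 27.9: DWL = 35382.273.
Increase = 35382.273 − 17640.455 = 17741.82.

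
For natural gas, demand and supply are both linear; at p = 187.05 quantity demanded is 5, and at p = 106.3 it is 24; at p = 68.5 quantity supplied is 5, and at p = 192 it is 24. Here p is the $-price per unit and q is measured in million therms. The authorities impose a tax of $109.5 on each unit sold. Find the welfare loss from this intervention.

$557.69 million

Demand slope = (106.3 − 187.05)/(24 − 5) = −4.25, so p = 208.3 − 4.25q.
Supply slope = (192 − 68.5)/(24 − 5) = 6.5, so p = 36 + 6.5q.
Competitive equilibrium: 208.3 − 4.25q = 36 + 6.5q → q* = 16.02791, p* = 140.1814.
With the tax, the buyer price exceeds the seller price by 109.5: (208.3 − 4.25q) − (36 + 6.5q) = 109.5 → q' = 5.84186.
Δq = 16.02791 − 5.84186 = 10.18605; the wedge equals the tax, 109.5.
DWL = ½ × 10.18605 × 109.5 = $557.69 million.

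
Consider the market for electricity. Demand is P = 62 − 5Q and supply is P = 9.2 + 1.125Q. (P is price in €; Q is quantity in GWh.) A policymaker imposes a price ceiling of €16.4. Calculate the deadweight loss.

Competitive equilibrium: 62 − 5Q = 9.2 + 1.125Q → Q* = 8.6204, P* = 18.898.
At the ceiling P = 16.4, quantity supplied = (16.4 − 9.2)/1.125 = 6.4.
Willingness to pay at Q' = 6.4: 62 − 5·6.4 = 30.
ΔQ = 8.6204 − 6.4 = 2.2204; wedge = 30 − 16.4 = 13.6.
The triangle = ½ × 2.2204 × 13.6 = €15.10.

€15.10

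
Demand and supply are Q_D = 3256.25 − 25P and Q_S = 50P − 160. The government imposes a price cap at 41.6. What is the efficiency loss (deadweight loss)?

In inverse form: demand P = 130.25 − 0.04Q, supply P = 3.2 + 0.02Q.
Competitive equilibrium: 130.25 − 0.04Q = 3.2 + 0.02Q → Q* = 2117.5, P* = 45.55.
At the ceiling P = 41.6, quantity supplied = (41.6 − 3.2)/0.02 = 1920.
Willingness to pay at Q' = 1920: 130.25 − 0.04·1920 = 53.45.
ΔQ = 2117.5 − 1920 = 197.5; wedge = 53.45 − 41.6 = 11.85.
Welfare loss = ½ × 197.5 × 11.85 = 1170.19.

1170.19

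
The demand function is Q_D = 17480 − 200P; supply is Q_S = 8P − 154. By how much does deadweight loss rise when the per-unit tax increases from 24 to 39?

3634.62

In inverse form: demand P = 87.4 − 0.005Q, supply P = 19.25 + 0.125Q.
Competitive equilibrium: 87.4 − 0.005Q = 19.25 + 0.125Q → Q* = 524.2308, P* = 84.7788.
For a per-unit tax t: ΔQ = t/0.13, so DWL = ½·t·(t/0.13) = t²/0.26.
At t = 24: DWL = 2215.385. At t = 39: DWL = 5850.
Increase = 5850 − 2215.385 = 3634.62.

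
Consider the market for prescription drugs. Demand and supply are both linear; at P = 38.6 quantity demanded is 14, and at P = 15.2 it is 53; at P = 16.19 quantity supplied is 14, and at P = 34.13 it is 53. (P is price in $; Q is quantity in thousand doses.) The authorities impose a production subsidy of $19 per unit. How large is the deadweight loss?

Demand slope = (15.2 − 38.6)/(53 − 14) = −0.6, so P = 47 − 0.6Q.
Supply slope = (34.13 − 16.19)/(53 − 14) = 0.46, so P = 9.75 + 0.46Q.
Competitive equilibrium: 47 − 0.6Q = 9.75 + 0.46Q → Q* = 35.1415, P* = 25.9151.
The subsidy lowers effective supply by 19: P = 0.46Q − 9.25.
New quantity: 47 − 0.6Q = 0.46Q − 9.25 → Q' = 53.066.
Overproduction ΔQ = 53.066 − 35.1415 = 17.9245; wedge = subsidy = 19.
DWL = ½ × 17.9245 × 19 = $170.28 thousand.

$170.28 thousand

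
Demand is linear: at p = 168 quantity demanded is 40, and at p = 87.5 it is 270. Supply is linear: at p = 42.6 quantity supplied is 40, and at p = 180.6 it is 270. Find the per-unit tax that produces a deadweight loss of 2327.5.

66.5

Demand slope = (87.5 − 168)/(270 − 40) = −0.35, so p = 182 − 0.35q.
Supply slope = (180.6 − 42.6)/(270 − 40) = 0.6, so p = 18.6 + 0.6q.
Competitive equilibrium: 182 − 0.35q = 18.6 + 0.6q → q* = 172, p* = 121.8.
A tax t gives Δq = t/0.95 and wedge t, so DWL = t²/1.9.
t²/1.9 = 2327.5 → t² = 4422.25 → t = 66.5.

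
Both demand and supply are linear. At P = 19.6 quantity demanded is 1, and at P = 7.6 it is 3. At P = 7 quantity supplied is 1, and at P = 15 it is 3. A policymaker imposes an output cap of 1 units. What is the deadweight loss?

Demand slope = (7.6 − 19.6)/(3 − 1) = −6, so P = 25.6 − 6Q.
Supply slope = (15 − 7)/(3 − 1) = 4, so P = 3 + 4Q.
Competitive equilibrium: 25.6 − 6Q = 3 + 4Q → Q* = 2.26, P* = 12.04.
At Q = 1: demand price = 25.6 − 6·1 = 19.6; supply price = 3 + 4·1 = 7.
ΔQ = 2.26 − 1 = 1.26; wedge = 19.6 − 7 = 12.6.
Welfare loss = ½ × 1.26 × 12.6 = 7.938.

7.938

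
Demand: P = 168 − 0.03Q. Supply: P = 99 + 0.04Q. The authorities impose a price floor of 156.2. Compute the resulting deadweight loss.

12282.03

Competitive equilibrium: 168 − 0.03Q = 99 + 0.04Q → Q* = 985.71429, P* = 138.42857.
At the floor P = 156.2, quantity demanded = (168 − 156.2)/0.03 = 393.33333.
Sellers' marginal cost at Q' = 393.33333: 99 + 0.04·393.33333 = 114.73333.
ΔQ = 985.71429 − 393.33333 = 592.38096; wedge = 156.2 − 114.73333 = 41.46667.
DWL = ½ × 592.38096 × 41.46667 = 12282.03.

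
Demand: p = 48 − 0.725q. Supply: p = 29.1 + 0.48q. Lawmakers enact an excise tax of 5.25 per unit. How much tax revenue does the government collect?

59.47

Competitive equilibrium: 48 − 0.725q = 29.1 + 0.48q → q* = 15.6846, p* = 36.6286.
With the tax, the buyer price exceeds the seller price by 5.25: (48 − 0.725q) − (29.1 + 0.48q) = 5.25 → q' = 11.3278.
Tax revenue = 5.25 × 11.3278 = 59.47.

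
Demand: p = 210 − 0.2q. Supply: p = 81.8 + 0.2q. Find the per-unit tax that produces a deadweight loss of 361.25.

Competitive equilibrium: 210 − 0.2q = 81.8 + 0.2q → q* = 320.5, p* = 145.9.
A tax t gives Δq = t/0.4 and wedge t, so DWL = t²/0.8.
t²/0.8 = 361.25 → t² = 289 → t = 17.

17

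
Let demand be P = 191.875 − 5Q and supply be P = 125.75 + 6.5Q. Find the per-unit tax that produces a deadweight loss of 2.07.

Competitive equilibrium: 191.875 − 5Q = 125.75 + 6.5Q → Q* = 5.75, P* = 163.125.
A tax t gives ΔQ = t/11.5 and wedge t, so DWL = t²/23.
t²/23 = 2.07 → t² = 47.61 → t = 6.9.

6.9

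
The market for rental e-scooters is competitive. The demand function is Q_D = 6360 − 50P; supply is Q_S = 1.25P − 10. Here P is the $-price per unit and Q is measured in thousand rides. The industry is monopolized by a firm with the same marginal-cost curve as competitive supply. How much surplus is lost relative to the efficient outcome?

$4.91 thousand

In inverse form: demand P = 127.2 − 0.02Q, supply P = 8 + 0.8Q.
Competitive equilibrium: 127.2 − 0.02Q = 8 + 0.8Q → Q* = 145.3659, P* = 124.2927.
Marginal revenue: MR = 127.2 − 0.04Q. Set MR = MC: 127.2 − 0.04Q = 8 + 0.8Q → Q_m = 141.9048.
Price P_m = 127.2 − 0.02·141.9048 = 124.3619; MC(Q_m) = 8 + 0.8·141.9048 = 121.5238.
Competitive Q* = 145.3659, so ΔQ = 3.4611; wedge = 124.3619 − 121.5238 = 2.8381.
Welfare loss = ½ × 3.4611 × 2.8381 = $4.91 thousand.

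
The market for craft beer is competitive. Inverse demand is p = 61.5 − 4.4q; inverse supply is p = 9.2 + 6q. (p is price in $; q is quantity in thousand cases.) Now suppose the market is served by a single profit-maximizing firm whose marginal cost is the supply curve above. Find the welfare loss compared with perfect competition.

Competitive equilibrium: 61.5 − 4.4q = 9.2 + 6q → q* = 5.0288, p* = 39.3731.
Marginal revenue: MR = 61.5 − 8.8q. Set MR = MC: 61.5 − 8.8q = 9.2 + 6q → q_m = 3.5338.
Price p_m = 61.5 − 4.4·3.5338 = 45.9513; MC(q_m) = 9.2 + 6·3.5338 = 30.4028.
Competitive q* = 5.0288, so Δq = 1.495; wedge = 45.9513 − 30.4028 = 15.5485.
DWL = ½ × 1.495 × 15.5485 = $11.62 thousand.

$11.62 thousand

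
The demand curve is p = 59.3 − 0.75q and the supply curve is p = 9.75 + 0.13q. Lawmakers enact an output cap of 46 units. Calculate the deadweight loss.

46.74

Competitive equilibrium: 59.3 − 0.75q = 9.75 + 0.13q → q* = 56.3068, p* = 17.0699.
At q = 46: demand price = 59.3 − 0.75·46 = 24.8; supply price = 9.75 + 0.13·46 = 15.73.
Δq = 56.3068 − 46 = 10.3068; wedge = 24.8 − 15.73 = 9.07.
Deadweight loss = ½ × 10.3068 × 9.07 = 46.74.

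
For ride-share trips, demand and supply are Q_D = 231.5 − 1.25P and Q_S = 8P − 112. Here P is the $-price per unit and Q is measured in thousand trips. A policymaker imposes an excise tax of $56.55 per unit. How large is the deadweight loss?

$1728.60 thousand

In inverse form: demand P = 185.2 − 0.8Q, supply P = 14 + 0.125Q.
Competitive equilibrium: 185.2 − 0.8Q = 14 + 0.125Q → Q* = 185.0811, P* = 37.1351.
With the tax, the buyer price exceeds the seller price by 56.55: (185.2 − 0.8Q) − (14 + 0.125Q) = 56.55 → Q' = 123.9459.
ΔQ = 185.0811 − 123.9459 = 61.1352; the wedge equals the tax, 56.55.
Welfare loss = ½ × 61.1352 × 56.55 = $1728.60 thousand.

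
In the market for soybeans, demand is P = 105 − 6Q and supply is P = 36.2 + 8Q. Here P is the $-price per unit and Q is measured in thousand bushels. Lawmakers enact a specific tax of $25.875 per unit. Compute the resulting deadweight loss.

Competitive equilibrium: 105 − 6Q = 36.2 + 8Q → Q* = 4.9143, P* = 75.5143.
With the tax, the buyer price exceeds the seller price by 25.875: (105 − 6Q) − (36.2 + 8Q) = 25.875 → Q' = 3.0661.
ΔQ = 4.9143 − 3.0661 = 1.8482; the wedge equals the tax, 25.875.
DWL = ½ × 1.8482 × 25.875 = $23.91 thousand.

$23.91 thousand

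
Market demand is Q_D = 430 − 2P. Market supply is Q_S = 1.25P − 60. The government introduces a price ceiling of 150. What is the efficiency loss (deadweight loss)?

0.60

In inverse form: demand P = 215 − 0.5Q, supply P = 48 + 0.8Q.
Competitive equilibrium: 215 − 0.5Q = 48 + 0.8Q → Q* = 128.4615, P* = 150.7692.
At the ceiling P = 150, quantity supplied = (150 − 48)/0.8 = 127.5.
Willingness to pay at Q' = 127.5: 215 − 0.5·127.5 = 151.25.
ΔQ = 128.4615 − 127.5 = 0.9615; wedge = 151.25 − 150 = 1.25.
DWL = ½ × 0.9615 × 1.25 = 0.60.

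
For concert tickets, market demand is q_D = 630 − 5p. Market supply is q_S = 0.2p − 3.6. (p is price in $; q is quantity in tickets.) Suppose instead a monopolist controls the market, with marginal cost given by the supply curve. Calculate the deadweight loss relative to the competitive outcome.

In inverse form: demand p = 126 − 0.2q, supply p = 18 + 5q.
Competitive equilibrium: 126 − 0.2q = 18 + 5q → q* = 20.7692, p* = 121.8462.
Marginal revenue: MR = 126 − 0.4q. Set MR = MC: 126 − 0.4q = 18 + 5q → q_m = 20.
Price p_m = 126 − 0.2·20 = 122; MC(q_m) = 18 + 5·20 = 118.
Competitive q* = 20.7692, so Δq = 0.7692; wedge = 122 − 118 = 4.
The triangle = ½ × 0.7692 × 4 = $1.54.

$1.54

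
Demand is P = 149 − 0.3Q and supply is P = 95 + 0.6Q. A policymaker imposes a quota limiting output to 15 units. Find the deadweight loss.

911.25

Competitive equilibrium: 149 − 0.3Q = 95 + 0.6Q → Q* = 60, P* = 131.
At Q = 15: demand price = 149 − 0.3·15 = 144.5; supply price = 95 + 0.6·15 = 104.
ΔQ = 60 − 15 = 45; wedge = 144.5 − 104 = 40.5.
Deadweight loss = ½ × 45 × 40.5 = 911.25.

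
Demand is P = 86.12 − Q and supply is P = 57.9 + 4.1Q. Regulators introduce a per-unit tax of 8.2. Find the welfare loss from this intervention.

Competitive equilibrium: 86.12 − Q = 57.9 + 4.1Q → Q* = 5.5333, P* = 80.5867.
With the tax, the buyer price exceeds the seller price by 8.2: (86.12 − Q) − (57.9 + 4.1Q) = 8.2 → Q' = 3.9255.
ΔQ = 5.5333 − 3.9255 = 1.6078; the wedge equals the tax, 8.2.
Welfare loss = ½ × 1.6078 × 8.2 = 6.59.

6.59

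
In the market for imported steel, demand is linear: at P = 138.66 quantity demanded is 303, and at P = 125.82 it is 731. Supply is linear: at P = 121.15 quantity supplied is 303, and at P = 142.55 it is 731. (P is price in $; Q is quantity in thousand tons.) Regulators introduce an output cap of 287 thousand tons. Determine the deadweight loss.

Demand slope = (125.82 − 138.66)/(731 − 303) = −0.03, so P = 147.75 − 0.03Q.
Supply slope = (142.55 − 121.15)/(731 − 303) = 0.05, so P = 106 + 0.05Q.
Competitive equilibrium: 147.75 − 0.03Q = 106 + 0.05Q → Q* = 521.875, P* = 132.0938.
At Q = 287: demand price = 147.75 − 0.03·287 = 139.14; supply price = 106 + 0.05·287 = 120.35.
ΔQ = 521.875 − 287 = 234.875; wedge = 139.14 − 120.35 = 18.79.
The triangle = ½ × 234.875 × 18.79 = $2206.65 thousand.

$2206.65 thousand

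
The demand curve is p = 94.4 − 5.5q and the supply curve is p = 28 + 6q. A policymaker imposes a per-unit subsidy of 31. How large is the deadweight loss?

Competitive equilibrium: 94.4 − 5.5q = 28 + 6q → q* = 5.7739, p* = 62.6435.
The subsidy lowers effective supply by 31: p = 6q − 3.
New quantity: 94.4 − 5.5q = 6q − 3 → q' = 8.4696.
Overproduction Δq = 8.4696 − 5.7739 = 2.6957; wedge = subsidy = 31.
Welfare loss = ½ × 2.6957 × 31 = 41.78.

41.78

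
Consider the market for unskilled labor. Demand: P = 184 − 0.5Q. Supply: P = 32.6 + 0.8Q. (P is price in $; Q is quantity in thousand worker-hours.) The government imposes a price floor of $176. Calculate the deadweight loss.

Competitive equilibrium: 184 − 0.5Q = 32.6 + 0.8Q → Q* = 116.4615, P* = 125.7692.
At the floor P = 176, quantity demanded = (184 − 176)/0.5 = 16.
Sellers' marginal cost at Q' = 16: 32.6 + 0.8·16 = 45.4.
ΔQ = 116.4615 − 16 = 100.4615; wedge = 176 − 45.4 = 130.6.
The triangle = ½ × 100.4615 × 130.6 = $6560.14 thousand.

$6560.14 thousand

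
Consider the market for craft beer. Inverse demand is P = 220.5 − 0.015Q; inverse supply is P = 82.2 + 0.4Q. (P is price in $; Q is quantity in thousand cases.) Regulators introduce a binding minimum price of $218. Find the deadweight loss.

Competitive equilibrium: 220.5 − 0.015Q = 82.2 + 0.4Q → Q* = 333.253, P* = 215.5012.
At the floor P = 218, quantity demanded = (220.5 − 218)/0.015 = 166.6667.
Sellers' marginal cost at Q' = 166.6667: 82.2 + 0.4·166.6667 = 148.8667.
ΔQ = 333.253 − 166.6667 = 166.5863; wedge = 218 − 148.8667 = 69.1333.
The triangle = ½ × 166.5863 × 69.1333 = $5758.33 thousand.

$5758.33 thousand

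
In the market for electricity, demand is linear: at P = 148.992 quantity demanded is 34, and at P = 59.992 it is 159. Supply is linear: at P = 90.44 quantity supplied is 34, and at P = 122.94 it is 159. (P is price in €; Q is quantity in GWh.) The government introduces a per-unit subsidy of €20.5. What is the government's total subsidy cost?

€2364.25

Demand slope = (59.992 − 148.992)/(159 − 34) = −0.712, so P = 173.2 − 0.712Q.
Supply slope = (122.94 − 90.44)/(159 − 34) = 0.26, so P = 81.6 + 0.26Q.
Competitive equilibrium: 173.2 − 0.712Q = 81.6 + 0.26Q → Q* = 94.2387, P* = 106.1021.
The subsidy lowers effective supply by 20.5: P = 61.1 + 0.26Q.
New quantity: 173.2 − 0.712Q = 61.1 + 0.26Q → Q' = 115.3292.
Total subsidy cost = 20.5 × 115.3292 = €2364.25.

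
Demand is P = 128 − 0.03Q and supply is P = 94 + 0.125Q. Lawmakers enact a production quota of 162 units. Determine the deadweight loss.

254.94

Competitive equilibrium: 128 − 0.03Q = 94 + 0.125Q → Q* = 219.3548, P* = 121.4194.
At Q = 162: demand price = 128 − 0.03·162 = 123.14; supply price = 94 + 0.125·162 = 114.25.
ΔQ = 219.3548 − 162 = 57.3548; wedge = 123.14 − 114.25 = 8.89.
The triangle = ½ × 57.3548 × 8.89 = 254.94.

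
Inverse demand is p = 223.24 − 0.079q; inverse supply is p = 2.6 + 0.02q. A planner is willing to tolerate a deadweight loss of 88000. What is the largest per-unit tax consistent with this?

Competitive equilibrium: 223.24 − 0.079q = 2.6 + 0.02q → q* = 2228.6869, p* = 47.1737.
A tax t gives Δq = t/0.099 and wedge t, so DWL = t²/0.198.
t²/0.198 = 88000 → t² = 17424 → t = 132.

132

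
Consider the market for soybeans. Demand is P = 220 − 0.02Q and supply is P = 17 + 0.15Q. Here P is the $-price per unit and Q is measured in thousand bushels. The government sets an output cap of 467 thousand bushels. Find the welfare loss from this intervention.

$44939.51 thousand

Competitive equilibrium: 220 − 0.02Q = 17 + 0.15Q → Q* = 1194.11765, P* = 196.11765.
At Q = 467: demand price = 220 − 0.02·467 = 210.66; supply price = 17 + 0.15·467 = 87.05.
ΔQ = 1194.11765 − 467 = 727.11765; wedge = 210.66 − 87.05 = 123.61.
DWL = ½ × 727.11765 × 123.61 = $44939.51 thousand.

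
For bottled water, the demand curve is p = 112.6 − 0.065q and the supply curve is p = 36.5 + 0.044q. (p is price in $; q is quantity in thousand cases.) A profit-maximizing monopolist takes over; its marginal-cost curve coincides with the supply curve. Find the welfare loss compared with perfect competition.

Competitive equilibrium: 112.6 − 0.065q = 36.5 + 0.044q → q* = 698.16514, p* = 67.21927.
Marginal revenue: MR = 112.6 − 0.13q. Set MR = MC: 112.6 − 0.13q = 36.5 + 0.044q → q_m = 437.35632.
Price p_m = 112.6 − 0.065·437.35632 = 84.17184; MC(q_m) = 36.5 + 0.044·437.35632 = 55.74368.
Competitive q* = 698.16514, so Δq = 260.80882; wedge = 84.17184 − 55.74368 = 28.42816.
The triangle = ½ × 260.80882 × 28.42816 = $3707.16 thousand.

$3707.16 thousand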